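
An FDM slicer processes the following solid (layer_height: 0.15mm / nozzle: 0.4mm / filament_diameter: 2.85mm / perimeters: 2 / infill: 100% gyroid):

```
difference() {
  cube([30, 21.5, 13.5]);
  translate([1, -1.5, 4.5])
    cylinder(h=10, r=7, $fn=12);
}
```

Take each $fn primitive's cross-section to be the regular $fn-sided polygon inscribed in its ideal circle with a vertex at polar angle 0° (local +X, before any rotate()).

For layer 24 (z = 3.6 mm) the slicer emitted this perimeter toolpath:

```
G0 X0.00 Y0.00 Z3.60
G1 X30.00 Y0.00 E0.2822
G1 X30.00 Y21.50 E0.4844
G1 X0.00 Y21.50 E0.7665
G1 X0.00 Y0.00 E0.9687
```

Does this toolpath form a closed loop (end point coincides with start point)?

Start point (G0): (0.00, 0.00). End point (last G1): the path returns to the start — closed.

yes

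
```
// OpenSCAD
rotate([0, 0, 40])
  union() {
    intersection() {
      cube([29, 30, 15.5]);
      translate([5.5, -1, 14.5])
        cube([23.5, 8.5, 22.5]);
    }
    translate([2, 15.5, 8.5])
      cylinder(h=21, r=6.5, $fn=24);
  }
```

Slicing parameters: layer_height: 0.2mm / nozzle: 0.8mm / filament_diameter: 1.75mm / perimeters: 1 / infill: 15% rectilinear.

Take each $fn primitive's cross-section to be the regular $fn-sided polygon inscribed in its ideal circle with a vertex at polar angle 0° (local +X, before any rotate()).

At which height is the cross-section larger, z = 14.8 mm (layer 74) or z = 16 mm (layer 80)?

layer 74 (z = 14.8 mm)

Layer 74 (z = 14.8): the cube (footprint 29×30) is included at this height (area 870.00 mm²); the cube at (5.5, -1) (footprint 23.5×8.5) is included at this height (area 199.75 mm²); Keeping only the common overlap: the 23.5×8.5 cube at (5.5, -1) partially overlaps the 29×30 cube; clipping to the common part keeps 176.25 mm² — area = 176.25 mm²; the r=6.5 cylinder at (2, 15.5) gives a regular 24-gon of circumradius 6.5 (constant along its height) (area = (24/2)·6.500²·sin(360°/24) = 131.22 mm²); Combining (union): the 2 present regions are separate (no shared area or edge), so areas and boundary lengths simply add and each stays a separate island — area = 307.47 mm²; (rotated 40° about Z; rotation is an isometry so areas/perimeters/island counts are preserved). So its area = 307.47 mm². Layer 80 (z = 16): the cube does not reach this height (z outside [0, 15.5]); the cube at (5.5, -1) is present — its section is the full 23.5×8.5 rectangle (area 199.75 mm²); After intersecting: at least one operand is absent at this height, so nothing remains; the cylinder at (2, 15.5): section is a regular 24-gon, circumradius r=6.5 (area = (24/2)·6.500²·sin(360°/24) = 131.22 mm²); Combining (union): only the r=6.5 cylinder at (2, 15.5) is present, so the union is just that shape — area = 131.22 mm²; (rotated 40° about Z; rotation is an isometry so areas/perimeters/island counts are preserved). So its area = 131.22 mm². Layer 74 is larger (307.47 vs 131.22 mm²).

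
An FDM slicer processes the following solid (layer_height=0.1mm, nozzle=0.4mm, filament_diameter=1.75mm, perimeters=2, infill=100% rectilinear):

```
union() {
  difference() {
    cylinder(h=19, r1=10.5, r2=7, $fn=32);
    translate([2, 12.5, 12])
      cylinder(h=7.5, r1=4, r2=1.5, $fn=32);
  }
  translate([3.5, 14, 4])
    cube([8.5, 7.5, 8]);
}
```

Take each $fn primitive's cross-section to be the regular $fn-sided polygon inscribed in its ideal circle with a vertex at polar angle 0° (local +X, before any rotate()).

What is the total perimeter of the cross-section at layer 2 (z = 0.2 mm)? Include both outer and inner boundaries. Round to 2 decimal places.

65.64 mm

At z = 0.2 mm: the cone contributes a regular 32-gon of circumradius 10.463 (interpolated between r1=10.5 and r2=7 at t=0.011) (perimeter = 2·32·10.463·sin(180°/32) = 65.64 mm); the cone at (2, 12.5) is absent (z outside [12, 19.5]); Taking the first minus the rest: none of the subtracted shapes is present at this height, so the cone is unchanged — boundary = 65.64 mm; the cube at (3.5, 14) does not reach this height (z outside [4, 12]); Merging all regions: only the result so far is present, so the union is just that shape — boundary = 65.64 mm. Overall, the cross-section is a single solid region. Total boundary length (outer) = 65.64 mm.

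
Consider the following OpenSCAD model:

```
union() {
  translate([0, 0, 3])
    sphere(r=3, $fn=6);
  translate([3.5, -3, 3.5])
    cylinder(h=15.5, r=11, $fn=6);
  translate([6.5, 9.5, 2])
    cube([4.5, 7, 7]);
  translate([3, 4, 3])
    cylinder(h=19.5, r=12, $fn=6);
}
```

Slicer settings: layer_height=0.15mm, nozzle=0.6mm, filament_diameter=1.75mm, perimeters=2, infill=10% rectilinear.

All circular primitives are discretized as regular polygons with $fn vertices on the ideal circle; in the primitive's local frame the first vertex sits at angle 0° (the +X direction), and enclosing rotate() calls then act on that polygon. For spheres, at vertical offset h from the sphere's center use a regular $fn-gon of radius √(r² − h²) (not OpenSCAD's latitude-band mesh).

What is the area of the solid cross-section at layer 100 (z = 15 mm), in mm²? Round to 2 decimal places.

492.18 mm²

At z = 15 mm: the sphere is not intersected at this z (|z−center|=12.000 > r=3); the cylinder at (3.5, -3): section is a regular 6-gon, circumradius r=11 (area = (6/2)·11.000²·sin(360°/6) = 314.37 mm²); the cube at (6.5, 9.5) is not intersected at this z (z outside [2, 9]); the cylinder at (3, 4): section is a regular 6-gon, circumradius r=12 (area = (6/2)·12.000²·sin(360°/6) = 374.12 mm²); Merging all regions: the regions partially overlap — summed areas 688.49 mm² minus the doubly-counted overlap 196.31 mm² gives 492.18 mm² — area = 492.18 mm². Overall, the cross-section is a single solid region. Net area = 492.18 mm².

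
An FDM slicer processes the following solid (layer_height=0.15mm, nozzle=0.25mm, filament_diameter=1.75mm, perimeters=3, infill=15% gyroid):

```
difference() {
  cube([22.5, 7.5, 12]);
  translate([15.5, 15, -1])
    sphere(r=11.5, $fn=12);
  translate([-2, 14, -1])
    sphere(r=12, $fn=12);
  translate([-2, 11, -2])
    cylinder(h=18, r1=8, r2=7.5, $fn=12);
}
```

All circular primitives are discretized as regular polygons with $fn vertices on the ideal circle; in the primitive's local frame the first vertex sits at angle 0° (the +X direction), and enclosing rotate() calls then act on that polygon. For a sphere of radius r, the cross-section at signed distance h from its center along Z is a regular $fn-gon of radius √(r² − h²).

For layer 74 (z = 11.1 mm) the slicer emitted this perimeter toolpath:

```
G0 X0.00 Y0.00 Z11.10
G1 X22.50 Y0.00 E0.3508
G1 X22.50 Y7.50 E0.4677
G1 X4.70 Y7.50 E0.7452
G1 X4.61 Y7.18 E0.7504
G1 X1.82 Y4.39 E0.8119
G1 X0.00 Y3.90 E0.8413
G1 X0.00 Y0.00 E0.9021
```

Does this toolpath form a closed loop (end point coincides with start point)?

yes

Start point (G0): (0.00, 0.00). End point (last G1): the path returns to the start — closed.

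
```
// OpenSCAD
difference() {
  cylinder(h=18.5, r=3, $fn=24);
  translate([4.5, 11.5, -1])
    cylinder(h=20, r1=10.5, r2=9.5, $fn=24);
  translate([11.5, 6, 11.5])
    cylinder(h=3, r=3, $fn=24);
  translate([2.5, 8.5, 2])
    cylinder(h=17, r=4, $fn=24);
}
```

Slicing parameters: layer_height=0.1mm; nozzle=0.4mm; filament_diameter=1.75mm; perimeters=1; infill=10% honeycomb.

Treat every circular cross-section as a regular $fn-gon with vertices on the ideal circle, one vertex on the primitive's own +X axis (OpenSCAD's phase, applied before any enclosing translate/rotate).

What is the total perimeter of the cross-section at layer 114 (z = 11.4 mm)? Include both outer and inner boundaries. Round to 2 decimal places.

18.66 mm

At z = 11.4 mm: the r=3 cylinder contributes a regular 24-gon of circumradius 3 (perimeter = 2·24·3.000·sin(180°/24) = 18.80 mm); the cone at (4.5, 11.5) (r1=10.5→r2=9.5) has section circumradius 9.880 here — a regular 24-gon (perimeter = 2·24·9.880·sin(180°/24) = 61.90 mm); the cylinder at (11.5, 6) is absent (z outside [11.5, 14.5]); the cylinder at (2.5, 8.5): section is a regular 24-gon, circumradius r=4 (perimeter = 2·24·4.000·sin(180°/24) = 25.06 mm); Subtracting the remaining from the first: starting from the r=3 cylinder, the cone at (4.5, 11.5) partially overlaps it — only the 0.88 mm² overlap (of its 303.17 mm²) is removed, clipping the outline; the r=4 cylinder at (2.5, 8.5) misses the remaining region (no effect) — boundary = 18.66 mm. Overall, the cross-section is a single solid region. Total boundary length (outer) = 18.66 mm.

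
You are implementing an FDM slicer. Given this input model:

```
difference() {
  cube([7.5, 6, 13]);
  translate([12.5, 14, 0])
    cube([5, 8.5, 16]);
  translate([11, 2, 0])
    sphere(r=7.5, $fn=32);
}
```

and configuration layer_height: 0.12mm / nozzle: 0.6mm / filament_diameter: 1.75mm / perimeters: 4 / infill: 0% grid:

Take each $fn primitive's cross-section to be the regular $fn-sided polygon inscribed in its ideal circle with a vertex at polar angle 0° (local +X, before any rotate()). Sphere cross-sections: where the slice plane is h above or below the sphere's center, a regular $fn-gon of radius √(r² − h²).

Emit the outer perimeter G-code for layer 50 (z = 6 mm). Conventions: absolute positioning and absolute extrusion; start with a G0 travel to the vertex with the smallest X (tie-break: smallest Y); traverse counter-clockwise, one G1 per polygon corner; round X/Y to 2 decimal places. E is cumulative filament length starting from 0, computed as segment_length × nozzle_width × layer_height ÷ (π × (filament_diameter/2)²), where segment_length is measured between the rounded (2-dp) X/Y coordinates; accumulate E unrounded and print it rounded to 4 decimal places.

At z = 6 mm: the 7.5×6 cube contributes its full rectangle; the cube at (12.5, 14) (footprint 5×8.5) is included at this height; the r=7.5 sphere at (11, 2) slices to a regular 32-gon of circumradius 4.500 (√(r²−h²) with h=6 from center); Taking the first minus the rest: starting from the 7.5×6 cube, the 5×8.5 cube at (12.5, 14) misses the remaining region (no effect); the r=7.5 sphere at (11, 2) partially overlaps it — only the 3.55 mm² overlap (of its 63.21 mm²) is removed, clipping the outline — 1 connected region. The outline is a single polygon with 11 vertices. Extrusion per mm of travel: 0.6 × 0.12 / (π × 0.875²) = 0.029934. Accumulating E over each segment gives final E = 0.8023.

G0 X0.00 Y0.00 Z6.00
G1 X6.99 Y0.00 E0.2092
G1 X6.84 Y0.28 E0.2187
G1 X6.59 Y1.12 E0.2450
G1 X6.50 Y2.00 E0.2715
G1 X6.59 Y2.88 E0.2979
G1 X6.84 Y3.72 E0.3242
G1 X7.26 Y4.50 E0.3507
G1 X7.50 Y4.79 E0.3620
G1 X7.50 Y6.00 E0.3982
G1 X0.00 Y6.00 E0.6227
G1 X0.00 Y0.00 E0.8023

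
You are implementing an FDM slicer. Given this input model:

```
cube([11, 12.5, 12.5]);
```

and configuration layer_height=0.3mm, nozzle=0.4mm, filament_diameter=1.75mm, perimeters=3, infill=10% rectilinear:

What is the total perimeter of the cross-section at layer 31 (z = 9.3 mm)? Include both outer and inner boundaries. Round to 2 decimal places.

At z = 9.3 mm: the cube (footprint 11×12.5) is included at this height (perimeter 47.00 mm). Overall, the cross-section is a single solid region. Total boundary length (outer) = 47.00 mm.

47.00 mm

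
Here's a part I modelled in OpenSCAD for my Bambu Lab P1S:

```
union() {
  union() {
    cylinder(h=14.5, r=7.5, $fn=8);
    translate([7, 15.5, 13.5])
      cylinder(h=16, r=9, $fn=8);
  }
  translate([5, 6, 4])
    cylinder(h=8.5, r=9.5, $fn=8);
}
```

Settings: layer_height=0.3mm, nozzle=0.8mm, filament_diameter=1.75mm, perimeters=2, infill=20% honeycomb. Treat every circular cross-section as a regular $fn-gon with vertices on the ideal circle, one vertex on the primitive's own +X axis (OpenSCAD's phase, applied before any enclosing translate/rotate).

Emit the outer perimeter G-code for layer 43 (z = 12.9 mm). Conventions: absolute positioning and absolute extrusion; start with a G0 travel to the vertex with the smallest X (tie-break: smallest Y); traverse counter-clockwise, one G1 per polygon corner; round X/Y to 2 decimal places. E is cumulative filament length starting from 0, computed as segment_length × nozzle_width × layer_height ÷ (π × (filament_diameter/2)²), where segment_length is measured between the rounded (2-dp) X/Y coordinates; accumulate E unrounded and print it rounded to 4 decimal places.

G0 X-7.50 Y0.00 Z12.90
G1 X-5.30 Y-5.30 E0.5726
G1 X0.00 Y-7.50 E1.1452
G1 X5.30 Y-5.30 E1.7178
G1 X7.50 Y0.00 E2.2903
G1 X5.30 Y5.30 E2.8629
G1 X0.00 Y7.50 E3.4355
G1 X-5.30 Y5.30 E4.0081
G1 X-7.50 Y0.00 E4.5807

At z = 12.9 mm: the r=7.5 cylinder contributes a regular 8-gon of circumradius 7.5; the cylinder at (7, 15.5) is not intersected at this z (z outside [13.5, 29.5]); Combining (union): only the r=7.5 cylinder is present, so the union is just that shape — 1 connected region; the cylinder at (5, 6) does not reach this height (z outside [4, 12.5]); Combining (union): only that combined region is present, so the union is just that shape — 1 connected region. The outline is a single polygon with 8 vertices. Extrusion per mm of travel: 0.8 × 0.3 / (π × 0.875²) = 0.099780. Accumulating E over each segment gives final E = 4.5807.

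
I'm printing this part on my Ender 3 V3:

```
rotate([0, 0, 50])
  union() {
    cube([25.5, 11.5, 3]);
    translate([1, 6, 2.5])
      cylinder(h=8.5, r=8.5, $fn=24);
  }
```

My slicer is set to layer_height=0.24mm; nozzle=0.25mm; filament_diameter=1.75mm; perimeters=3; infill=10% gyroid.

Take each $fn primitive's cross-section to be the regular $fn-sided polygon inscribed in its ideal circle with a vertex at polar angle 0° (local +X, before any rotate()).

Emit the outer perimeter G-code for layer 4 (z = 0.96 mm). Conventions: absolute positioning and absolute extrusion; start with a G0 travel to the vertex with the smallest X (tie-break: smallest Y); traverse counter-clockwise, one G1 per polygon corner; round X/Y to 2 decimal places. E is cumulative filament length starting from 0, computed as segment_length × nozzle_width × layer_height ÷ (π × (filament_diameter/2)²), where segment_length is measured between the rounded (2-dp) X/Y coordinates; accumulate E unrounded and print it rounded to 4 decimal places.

At z = 0.96 mm: the 25.5×11.5 cube contributes its full rectangle; the cylinder at (1, 6) is absent (z outside [2.5, 11]); Combining (union): only the 25.5×11.5 cube is present, so the union is just that shape — 1 connected region; (whole slice rotated 50° about Z — lengths, areas and connectivity unchanged). The outline is a single polygon with 4 vertices. Extrusion per mm of travel: 0.25 × 0.24 / (π × 0.875²) = 0.024945. Accumulating E over each segment gives final E = 1.8460.

G0 X-8.81 Y7.39 Z0.96
G1 X0.00 Y0.00 E0.2868
G1 X16.39 Y19.53 E0.9228
G1 X7.58 Y26.93 E1.2099
G1 X-8.81 Y7.39 E1.8460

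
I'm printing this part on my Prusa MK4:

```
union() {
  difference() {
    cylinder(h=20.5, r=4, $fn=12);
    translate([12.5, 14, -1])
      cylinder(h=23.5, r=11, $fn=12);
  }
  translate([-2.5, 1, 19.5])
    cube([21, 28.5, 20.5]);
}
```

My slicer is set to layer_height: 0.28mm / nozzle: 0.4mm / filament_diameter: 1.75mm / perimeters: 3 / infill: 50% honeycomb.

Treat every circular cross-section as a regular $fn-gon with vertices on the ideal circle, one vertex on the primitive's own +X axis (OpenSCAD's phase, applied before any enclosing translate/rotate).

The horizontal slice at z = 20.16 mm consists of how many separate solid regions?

At z = 20.16 mm: the cylinder: section is a regular 12-gon, circumradius r=4; the cylinder at (12.5, 14): section is a regular 12-gon, circumradius r=11; Subtracting the remaining from the first: starting from the r=4 cylinder, the r=11 cylinder at (12.5, 14) misses the remaining region (no effect) — 1 connected region; the cube at (-2.5, 1) (footprint 21×28.5) is included at this height; Taking the union: the regions partially overlap (shared area 14.71 mm²), so overlapping operands fuse into one piece — 1 connected region. The result has 1 disconnected region.

1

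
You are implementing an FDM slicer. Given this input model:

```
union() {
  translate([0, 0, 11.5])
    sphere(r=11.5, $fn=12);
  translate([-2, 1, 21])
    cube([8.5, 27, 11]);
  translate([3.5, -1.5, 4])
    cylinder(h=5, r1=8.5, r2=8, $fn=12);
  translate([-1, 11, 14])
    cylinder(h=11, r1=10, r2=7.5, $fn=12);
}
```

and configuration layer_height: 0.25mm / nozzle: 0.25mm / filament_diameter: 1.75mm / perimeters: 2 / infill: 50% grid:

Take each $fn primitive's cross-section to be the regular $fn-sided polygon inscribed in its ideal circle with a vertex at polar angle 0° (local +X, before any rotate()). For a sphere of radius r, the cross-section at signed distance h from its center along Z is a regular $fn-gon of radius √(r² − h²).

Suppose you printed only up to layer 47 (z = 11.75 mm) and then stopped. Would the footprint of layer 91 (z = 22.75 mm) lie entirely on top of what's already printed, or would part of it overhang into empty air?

Compare the two slices. At z = 11.75: the r=11.5 sphere slices to a regular 12-gon of circumradius 11.497 (√(r²−h²) with h=0.25 from center) (area = (12/2)·11.497²·sin(360°/12) = 396.56 mm²); the cube at (-2, 1) is not intersected at this z (z outside [21, 32]); the cone at (3.5, -1.5) is absent (z outside [4, 9]); the cone at (-1, 11) does not reach this height (z outside [14, 25]); Taking the union: only the r=11.5 sphere is present, so the union is just that shape — area = 396.56 mm². At z = 22.75: the r=11.5 sphere contributes a regular 12-gon of circumradius √(11.5²−11.25²) = 2.385 (area = (12/2)·2.385²·sin(360°/12) = 17.06 mm²); the cube at (-2, 1) is present — its section is the full 8.5×27 rectangle (area 229.50 mm²); the cone at (3.5, -1.5) does not reach this height (z outside [4, 9]); the cone at (-1, 11) (r1=10→r2=7.5) has section circumradius 8.011 here — a regular 12-gon (area = (12/2)·8.011²·sin(360°/12) = 192.55 mm²); Combining (union): the regions partially overlap — summed areas 439.11 mm² minus the doubly-counted overlap 115.06 mm² gives 324.05 mm² — area = 324.05 mm². Checking containment: at z = 22.75 the cross-section extends beyond the z = 11.75 cross-section by about 196.70 mm².

part overhangs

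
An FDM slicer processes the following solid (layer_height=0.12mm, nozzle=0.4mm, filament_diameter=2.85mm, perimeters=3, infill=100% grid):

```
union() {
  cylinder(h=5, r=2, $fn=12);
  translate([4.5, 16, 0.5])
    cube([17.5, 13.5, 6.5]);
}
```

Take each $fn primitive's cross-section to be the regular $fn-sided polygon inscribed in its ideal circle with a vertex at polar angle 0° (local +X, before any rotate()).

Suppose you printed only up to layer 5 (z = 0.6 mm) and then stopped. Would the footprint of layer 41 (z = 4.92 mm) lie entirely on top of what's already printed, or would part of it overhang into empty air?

Compare the two slices. At z = 0.6: the cylinder: section is a regular 12-gon, circumradius r=2 (area = (12/2)·2.000²·sin(360°/12) = 12.00 mm²); the cube at (4.5, 16) is present — its section is the full 17.5×13.5 rectangle (area 236.25 mm²); Taking the union: the 2 present regions are separate (no shared area or edge), so areas and boundary lengths simply add and each stays a separate island — area = 248.25 mm². At z = 4.92: the r=2 cylinder contributes a regular 12-gon of circumradius 2 (area = (12/2)·2.000²·sin(360°/12) = 12.00 mm²); the cube at (4.5, 16) (footprint 17.5×13.5) is included at this height (area 236.25 mm²); Taking the union: the 2 present regions are separate (no shared area or edge), so areas and boundary lengths simply add and each stays a separate island — area = 248.25 mm². Checking containment: the cross-section at z = 4.92 is a subset of the cross-section at z = 0.6.

entirely on top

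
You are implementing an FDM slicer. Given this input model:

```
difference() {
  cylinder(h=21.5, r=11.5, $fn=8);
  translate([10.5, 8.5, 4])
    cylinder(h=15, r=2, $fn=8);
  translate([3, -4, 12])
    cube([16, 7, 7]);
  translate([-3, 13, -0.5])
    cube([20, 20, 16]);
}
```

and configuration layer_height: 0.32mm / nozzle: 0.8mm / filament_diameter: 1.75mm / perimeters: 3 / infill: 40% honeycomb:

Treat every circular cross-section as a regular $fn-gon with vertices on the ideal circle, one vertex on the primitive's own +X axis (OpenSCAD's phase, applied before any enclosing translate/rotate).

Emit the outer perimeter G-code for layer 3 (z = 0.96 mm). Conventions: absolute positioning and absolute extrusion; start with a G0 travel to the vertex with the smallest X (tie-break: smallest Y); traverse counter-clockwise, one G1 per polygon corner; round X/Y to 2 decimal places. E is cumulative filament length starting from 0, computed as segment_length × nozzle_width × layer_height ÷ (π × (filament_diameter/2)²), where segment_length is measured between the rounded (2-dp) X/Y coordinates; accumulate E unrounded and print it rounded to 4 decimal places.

G0 X-11.50 Y0.00 Z0.96
G1 X-8.13 Y-8.13 E0.9367
G1 X0.00 Y-11.50 E1.8734
G1 X8.13 Y-8.13 E2.8101
G1 X11.50 Y0.00 E3.7468
G1 X8.13 Y8.13 E4.6834
G1 X0.00 Y11.50 E5.6201
G1 X-8.13 Y8.13 E6.5568
G1 X-11.50 Y0.00 E7.4935

At z = 0.96 mm: the cylinder: section is a regular 8-gon, circumradius r=11.5; the cylinder at (10.5, 8.5) is not intersected at this z (z outside [4, 19]); the cube at (3, -4) does not reach this height (z outside [12, 19]); the 20×20 cube at (-3, 13) contributes its full rectangle; Subtracting the remaining from the first: starting from the r=11.5 cylinder, the 20×20 cube at (-3, 13) misses the remaining region (no effect) — 1 connected region. The outline is a single polygon with 8 vertices. Extrusion per mm of travel: 0.8 × 0.32 / (π × 0.875²) = 0.106432. Accumulating E over each segment gives final E = 7.4935.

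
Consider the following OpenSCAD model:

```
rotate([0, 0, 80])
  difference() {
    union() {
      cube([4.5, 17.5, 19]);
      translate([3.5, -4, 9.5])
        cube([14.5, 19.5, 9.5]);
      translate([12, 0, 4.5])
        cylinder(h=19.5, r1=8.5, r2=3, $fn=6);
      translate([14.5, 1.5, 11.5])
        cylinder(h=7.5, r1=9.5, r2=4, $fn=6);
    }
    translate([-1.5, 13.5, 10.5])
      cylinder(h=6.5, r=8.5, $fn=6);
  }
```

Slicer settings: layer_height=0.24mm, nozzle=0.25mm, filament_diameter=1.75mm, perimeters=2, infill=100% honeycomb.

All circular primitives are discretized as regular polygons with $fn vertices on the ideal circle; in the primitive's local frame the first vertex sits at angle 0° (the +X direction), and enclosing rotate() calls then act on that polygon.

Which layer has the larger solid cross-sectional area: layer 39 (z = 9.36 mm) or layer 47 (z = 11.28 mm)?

Layer 39 (z = 9.36): the cube is present — its section is the full 4.5×17.5 rectangle (area 78.75 mm²); the cube at (3.5, -4) is not intersected at this z (z outside [9.5, 19]); the cone at (12, 0) contributes a regular 6-gon of circumradius 7.129 (interpolated between r1=8.5 and r2=3 at t=0.249) (area = (6/2)·7.129²·sin(360°/6) = 132.05 mm²); the cone at (14.5, 1.5) is absent (z outside [11.5, 19]); Combining (union): the 2 present regions are separate (no shared area or edge), so areas and boundary lengths simply add and each stays a separate island — area = 210.80 mm²; the cylinder at (-1.5, 13.5) is not intersected at this z (z outside [10.5, 17]); Taking the first minus the rest: none of the subtracted shapes is present at this height, so the result so far is unchanged — area = 210.80 mm²; (rotated 80° about Z; rotation is an isometry so areas/perimeters/island counts are preserved). So its area = 210.80 mm². Layer 47 (z = 11.28): the cube is present — its section is the full 4.5×17.5 rectangle (area 78.75 mm²); the cube at (3.5, -4) is present — its section is the full 14.5×19.5 rectangle (area 282.75 mm²); the cone at (12, 0): at t=0.348 of its height the radius interpolates to r₁+(r₂−r₁)t = 6.588, giving a regular 6-gon of that circumradius (area = (6/2)·6.588²·sin(360°/6) = 112.75 mm²); the cone at (14.5, 1.5) is absent (z outside [11.5, 19]); Combining (union): the regions partially overlap — summed areas 474.25 mm² minus the doubly-counted overlap 114.74 mm² gives 359.51 mm² — area = 359.51 mm²; the r=8.5 cylinder at (-1.5, 13.5) contributes a regular 6-gon of circumradius 8.5 (area = (6/2)·8.500²·sin(360°/6) = 187.71 mm²); Subtracting the remaining from the first: starting from the result so far (359.51 mm²), the r=8.5 cylinder at (-1.5, 13.5) partially overlaps it — only the 57.73 mm² overlap (of its 187.71 mm²) is removed, clipping the outline — area = 301.78 mm²; (rotated 80° about Z; rotation is an isometry so areas/perimeters/island counts are preserved). So its area = 301.78 mm². Layer 47 is larger (301.78 vs 210.80 mm²).

layer 47 (z = 11.28 mm)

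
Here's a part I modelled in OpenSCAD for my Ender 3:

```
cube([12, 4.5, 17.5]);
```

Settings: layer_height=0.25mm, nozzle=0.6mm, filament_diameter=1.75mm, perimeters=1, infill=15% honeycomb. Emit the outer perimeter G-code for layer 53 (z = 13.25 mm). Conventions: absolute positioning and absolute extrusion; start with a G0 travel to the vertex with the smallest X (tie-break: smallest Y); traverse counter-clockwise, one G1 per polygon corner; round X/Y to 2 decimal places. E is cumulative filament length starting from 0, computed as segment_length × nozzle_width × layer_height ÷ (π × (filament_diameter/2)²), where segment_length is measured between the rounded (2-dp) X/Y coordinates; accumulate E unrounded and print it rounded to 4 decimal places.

At z = 13.25 mm: the 12×4.5 cube contributes its full rectangle. The outline is a single polygon with 4 vertices. Extrusion per mm of travel: 0.6 × 0.25 / (π × 0.875²) = 0.062363. Accumulating E over each segment gives final E = 2.0580.

G0 X0.00 Y0.00 Z13.25
G1 X12.00 Y0.00 E0.7484
G1 X12.00 Y4.50 E1.0290
G1 X0.00 Y4.50 E1.7773
G1 X0.00 Y0.00 E2.0580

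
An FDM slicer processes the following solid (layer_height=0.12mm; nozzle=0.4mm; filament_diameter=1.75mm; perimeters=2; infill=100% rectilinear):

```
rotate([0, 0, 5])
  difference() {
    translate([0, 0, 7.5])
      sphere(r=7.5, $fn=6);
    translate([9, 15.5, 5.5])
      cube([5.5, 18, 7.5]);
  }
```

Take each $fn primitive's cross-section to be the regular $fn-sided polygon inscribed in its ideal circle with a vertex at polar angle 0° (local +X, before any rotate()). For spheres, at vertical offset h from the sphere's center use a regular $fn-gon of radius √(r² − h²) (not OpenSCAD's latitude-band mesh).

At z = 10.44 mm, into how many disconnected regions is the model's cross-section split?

At z = 10.44 mm: the sphere: section is a regular 6-gon, circumradius = √(r²−h²) = √(7.5²−2.94²) = 6.900; the 5.5×18 cube at (9, 15.5) contributes its full rectangle; Taking the first minus the rest: starting from the r=7.5 sphere, the 5.5×18 cube at (9, 15.5) misses the remaining region (no effect) — 1 connected region; (rotated 5° about Z; rotation is an isometry so areas/perimeters/island counts are preserved). The result has 1 disconnected region.

1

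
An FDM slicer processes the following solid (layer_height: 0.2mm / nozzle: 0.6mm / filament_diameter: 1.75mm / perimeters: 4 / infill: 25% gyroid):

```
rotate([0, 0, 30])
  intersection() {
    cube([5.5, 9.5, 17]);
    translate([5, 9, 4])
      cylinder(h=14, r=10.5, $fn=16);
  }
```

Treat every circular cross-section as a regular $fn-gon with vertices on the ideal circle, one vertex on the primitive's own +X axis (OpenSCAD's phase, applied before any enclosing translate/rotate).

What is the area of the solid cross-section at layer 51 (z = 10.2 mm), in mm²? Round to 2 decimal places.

52.25 mm²

At z = 10.2 mm: the cube (footprint 5.5×9.5) is included at this height (area 52.25 mm²); the cylinder at (5, 9): section is a regular 16-gon, circumradius r=10.5 (area = (16/2)·10.500²·sin(360°/16) = 337.53 mm²); Keeping only the common overlap: the 5.5×9.5 cube lies inside the r=10.5 cylinder at (5, 9), so it is kept whole — area = 52.25 mm²; (rotated 30° about Z; rotation is an isometry so areas/perimeters/island counts are preserved). Overall, the cross-section is a single solid region. Net area = 52.25 mm².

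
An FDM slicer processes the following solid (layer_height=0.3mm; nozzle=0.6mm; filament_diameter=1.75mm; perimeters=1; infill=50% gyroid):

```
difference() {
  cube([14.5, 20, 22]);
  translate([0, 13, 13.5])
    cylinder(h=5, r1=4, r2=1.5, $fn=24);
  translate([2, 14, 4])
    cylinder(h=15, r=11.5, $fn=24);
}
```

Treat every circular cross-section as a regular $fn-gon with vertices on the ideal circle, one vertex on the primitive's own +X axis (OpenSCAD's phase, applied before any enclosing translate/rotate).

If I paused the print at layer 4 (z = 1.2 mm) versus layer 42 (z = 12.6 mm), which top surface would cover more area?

layer 4 (z = 1.2 mm)

Layer 4 (z = 1.2): the 14.5×20 cube contributes its full rectangle (area 290.00 mm²); the cone at (0, 13) is absent (z outside [13.5, 18.5]); the cylinder at (2, 14) is not intersected at this z (z outside [4, 19]); Taking the first minus the rest: none of the subtracted shapes is present at this height, so the 14.5×20 cube is unchanged — area = 290.00 mm². So its area = 290.00 mm². Layer 42 (z = 12.6): the 14.5×20 cube contributes its full rectangle (area 290.00 mm²); the cone at (0, 13) is absent (z outside [13.5, 18.5]); the r=11.5 cylinder at (2, 14) gives a regular 24-gon of circumradius 11.5 (constant along its height) (area = (24/2)·11.500²·sin(360°/24) = 410.75 mm²); Taking the first minus the rest: starting from the 14.5×20 cube (290.00 mm²), the r=11.5 cylinder at (2, 14) partially overlaps it — only the 202.75 mm² overlap (of its 410.75 mm²) is removed, clipping the outline — area = 87.25 mm². So its area = 87.25 mm². Layer 4 is larger (290.00 vs 87.25 mm²).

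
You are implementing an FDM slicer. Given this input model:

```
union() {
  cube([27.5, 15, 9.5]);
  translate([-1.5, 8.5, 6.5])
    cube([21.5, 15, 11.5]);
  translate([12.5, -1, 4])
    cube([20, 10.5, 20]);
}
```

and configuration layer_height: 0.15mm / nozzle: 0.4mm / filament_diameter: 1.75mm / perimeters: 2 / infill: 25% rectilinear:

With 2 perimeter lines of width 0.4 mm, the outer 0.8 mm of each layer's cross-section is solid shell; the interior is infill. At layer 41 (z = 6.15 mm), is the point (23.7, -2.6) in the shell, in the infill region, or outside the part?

outside

At z = 6.15 mm: the cube (footprint 27.5×15) is included at this height; the cube at (-1.5, 8.5) does not reach this height (z outside [6.5, 18]); the 20×10.5 cube at (12.5, -1) contributes its full rectangle; Combining (union): the regions partially overlap (shared area 142.50 mm²), so overlapping operands fuse into one piece — 1 connected region. Overall, the cross-section is a single solid region. The nearest boundary edge runs (32.50, -1.00)→(12.50, -1.00); distance from the point to it = 1.60 mm. The point is not inside any of the regions above, so it lies outside the cross-section (1.60 mm from the nearest boundary).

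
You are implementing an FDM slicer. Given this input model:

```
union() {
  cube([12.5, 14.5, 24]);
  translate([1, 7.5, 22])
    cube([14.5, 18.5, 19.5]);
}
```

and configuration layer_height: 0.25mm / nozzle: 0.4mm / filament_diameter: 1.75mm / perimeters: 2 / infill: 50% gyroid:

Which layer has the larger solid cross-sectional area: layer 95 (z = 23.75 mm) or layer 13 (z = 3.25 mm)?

Layer 95 (z = 23.75): the cube is present — its section is the full 12.5×14.5 rectangle (area 181.25 mm²); the 14.5×18.5 cube at (1, 7.5) contributes its full rectangle (area 268.25 mm²); Taking the union: the regions partially overlap — summed areas 449.50 mm² minus the doubly-counted overlap 80.50 mm² gives 369.00 mm² — area = 369.00 mm². So its area = 369.00 mm². Layer 13 (z = 3.25): the 12.5×14.5 cube contributes its full rectangle (area 181.25 mm²); the cube at (1, 7.5) is absent (z outside [22, 41.5]); Taking the union: only the 12.5×14.5 cube is present, so the union is just that shape — area = 181.25 mm². So its area = 181.25 mm². Layer 95 is larger (369.00 vs 181.25 mm²).

layer 95 (z = 23.75 mm)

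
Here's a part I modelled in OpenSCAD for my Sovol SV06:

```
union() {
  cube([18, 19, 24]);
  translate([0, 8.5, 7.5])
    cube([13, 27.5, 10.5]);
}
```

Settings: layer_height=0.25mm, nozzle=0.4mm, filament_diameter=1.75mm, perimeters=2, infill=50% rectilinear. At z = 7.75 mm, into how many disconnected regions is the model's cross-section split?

At z = 7.75 mm: the cube is present — its section is the full 18×19 rectangle; the cube at (0, 8.5) is present — its section is the full 13×27.5 rectangle; Combining (union): the regions partially overlap (shared area 136.50 mm²), so overlapping operands fuse into one piece — 1 connected region. The result has 1 disconnected region.

1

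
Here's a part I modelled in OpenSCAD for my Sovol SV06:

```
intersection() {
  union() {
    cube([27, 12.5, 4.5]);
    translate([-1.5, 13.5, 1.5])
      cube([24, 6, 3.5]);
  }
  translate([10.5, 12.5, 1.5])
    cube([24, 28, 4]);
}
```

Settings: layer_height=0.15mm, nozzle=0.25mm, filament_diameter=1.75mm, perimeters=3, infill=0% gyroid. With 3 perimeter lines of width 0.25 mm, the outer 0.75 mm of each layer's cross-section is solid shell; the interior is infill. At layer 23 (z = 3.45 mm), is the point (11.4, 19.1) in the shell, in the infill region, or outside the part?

At z = 3.45 mm: the 27×12.5 cube contributes its full rectangle; the cube at (-1.5, 13.5) (footprint 24×6) is included at this height; Combining (union): the 2 present regions are separate (no shared area or edge), so areas and boundary lengths simply add and each stays a separate island — 2 connected regions; the cube at (10.5, 12.5) (footprint 24×28) is included at this height; Keeping only the common overlap: the 24×28 cube at (10.5, 12.5) partially overlaps the result so far; clipping to the common part keeps 72.00 mm² — 1 connected region. Overall, the cross-section is a single solid region. The nearest boundary edge runs (10.50, 19.50)→(22.50, 19.50); distance from the point to it = 0.40 mm. The point is inside the cross-section, 0.40 mm from the nearest boundary — within the 0.75 mm shell band (3 × 0.25).

shell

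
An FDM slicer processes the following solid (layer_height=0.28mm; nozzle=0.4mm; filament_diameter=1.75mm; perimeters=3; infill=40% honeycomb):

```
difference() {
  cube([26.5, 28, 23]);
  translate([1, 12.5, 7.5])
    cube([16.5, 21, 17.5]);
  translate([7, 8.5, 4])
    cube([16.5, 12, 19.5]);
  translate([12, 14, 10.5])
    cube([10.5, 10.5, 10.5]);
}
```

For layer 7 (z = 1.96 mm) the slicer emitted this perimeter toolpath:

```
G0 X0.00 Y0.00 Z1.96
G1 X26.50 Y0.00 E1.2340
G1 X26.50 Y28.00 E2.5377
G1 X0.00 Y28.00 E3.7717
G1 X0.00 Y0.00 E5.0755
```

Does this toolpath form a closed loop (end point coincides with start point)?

Start point (G0): (0.00, 0.00). End point (last G1): the path returns to the start — closed.

yes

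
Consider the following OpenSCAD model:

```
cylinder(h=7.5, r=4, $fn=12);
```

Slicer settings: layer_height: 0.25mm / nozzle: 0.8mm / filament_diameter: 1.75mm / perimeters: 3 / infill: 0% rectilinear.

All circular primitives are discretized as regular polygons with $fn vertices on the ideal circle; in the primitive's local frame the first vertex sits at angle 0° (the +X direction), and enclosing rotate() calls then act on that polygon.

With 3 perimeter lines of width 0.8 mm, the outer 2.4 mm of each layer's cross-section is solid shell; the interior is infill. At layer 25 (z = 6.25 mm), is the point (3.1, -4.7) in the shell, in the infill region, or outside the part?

At z = 6.25 mm: the cylinder: section is a regular 12-gon, circumradius r=4. Overall, the cross-section is a single solid region. The nearest boundary edge runs (-0.00, -4.00)→(2.00, -3.46); distance from the point to it = 1.65 mm. The point is not inside any of the regions above, so it lies outside the cross-section (1.65 mm from the nearest boundary).

outside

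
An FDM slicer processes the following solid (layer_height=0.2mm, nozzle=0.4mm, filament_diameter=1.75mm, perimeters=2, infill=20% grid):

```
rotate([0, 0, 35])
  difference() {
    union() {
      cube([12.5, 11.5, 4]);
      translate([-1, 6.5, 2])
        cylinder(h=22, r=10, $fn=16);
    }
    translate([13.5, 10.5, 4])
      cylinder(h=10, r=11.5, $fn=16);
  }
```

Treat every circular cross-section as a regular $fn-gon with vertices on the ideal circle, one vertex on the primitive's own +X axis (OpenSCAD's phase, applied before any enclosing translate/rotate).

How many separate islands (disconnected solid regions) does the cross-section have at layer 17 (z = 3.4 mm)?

1

At z = 3.4 mm: the cube is present — its section is the full 12.5×11.5 rectangle; the r=10 cylinder at (-1, 6.5) contributes a regular 16-gon of circumradius 10; Combining (union): the regions partially overlap (shared area 94.81 mm²), so overlapping operands fuse into one piece — 1 connected region; the cylinder at (13.5, 10.5) is not intersected at this z (z outside [4, 14]); After the difference (first − rest): none of the subtracted shapes is present at this height, so the result so far is unchanged — 1 connected region; (whole slice rotated 35° about Z — lengths, areas and connectivity unchanged). Overall, the cross-section is a single solid region. Island count = 1.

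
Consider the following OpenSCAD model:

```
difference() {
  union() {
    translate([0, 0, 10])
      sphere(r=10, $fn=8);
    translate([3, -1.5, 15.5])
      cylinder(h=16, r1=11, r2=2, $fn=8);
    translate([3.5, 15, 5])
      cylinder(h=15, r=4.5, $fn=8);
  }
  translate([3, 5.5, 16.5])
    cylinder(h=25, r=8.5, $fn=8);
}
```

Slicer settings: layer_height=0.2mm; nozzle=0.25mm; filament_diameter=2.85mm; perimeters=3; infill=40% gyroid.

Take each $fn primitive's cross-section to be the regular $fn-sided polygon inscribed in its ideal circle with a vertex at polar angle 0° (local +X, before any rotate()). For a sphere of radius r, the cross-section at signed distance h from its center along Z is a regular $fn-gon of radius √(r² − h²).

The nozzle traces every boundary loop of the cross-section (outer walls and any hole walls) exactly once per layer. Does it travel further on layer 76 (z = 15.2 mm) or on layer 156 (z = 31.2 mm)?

layer 76 (z = 15.2 mm)

Layer 76 (z = 15.2): the r=10 sphere contributes a regular 8-gon of circumradius √(10²−5.2²) = 8.542 (perimeter = 2·8·8.542·sin(180°/8) = 52.30 mm); the cone at (3, -1.5) is absent (z outside [15.5, 31.5]); the cylinder at (3.5, 15): section is a regular 8-gon, circumradius r=4.5 (perimeter = 2·8·4.500·sin(180°/8) = 27.55 mm); Combining (union): the 2 present regions are separate (no shared area or edge), so areas and boundary lengths simply add and each stays a separate island — boundary = 79.85 mm; the cylinder at (3, 5.5) is absent (z outside [16.5, 41.5]); Subtracting the remaining from the first: none of the subtracted shapes is present at this height, so the result so far is unchanged — boundary = 79.85 mm. So its perimeter = 79.85 mm. Layer 156 (z = 31.2): the sphere does not reach this height (|z−center|=21.200 > r=10); the cone at (3, -1.5) contributes a regular 8-gon of circumradius 2.169 (interpolated between r1=11 and r2=2 at t=0.981) (perimeter = 2·8·2.169·sin(180°/8) = 13.28 mm); the cylinder at (3.5, 15) is not intersected at this z (z outside [5, 20]); Merging all regions: only the cone at (3, -1.5) is present, so the union is just that shape — boundary = 13.28 mm; the cylinder at (3, 5.5): section is a regular 8-gon, circumradius r=8.5 (perimeter = 2·8·8.500·sin(180°/8) = 52.04 mm); Subtracting the remaining from the first: starting from that combined region, the r=8.5 cylinder at (3, 5.5) partially overlaps it — only the 11.03 mm² overlap (of its 204.35 mm²) is removed, clipping the outline — boundary = 9.11 mm. So its perimeter = 9.11 mm. Layer 76 is larger (79.85 vs 9.11 mm).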